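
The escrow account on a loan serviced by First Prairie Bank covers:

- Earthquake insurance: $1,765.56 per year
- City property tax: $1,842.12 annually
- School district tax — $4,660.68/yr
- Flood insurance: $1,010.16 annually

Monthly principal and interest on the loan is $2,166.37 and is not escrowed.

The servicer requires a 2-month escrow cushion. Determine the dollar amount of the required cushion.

Earthquake insurance = $1,765.56
City property tax = $1,842.12
School district tax = $4,660.68
Flood insurance = $1,010.16
Total per year = $9,278.52
Base monthly escrow = $9,278.52 ÷ 12 = $773.21
Cushion = 2 × $773.21 = $1,546.42

$1,546.42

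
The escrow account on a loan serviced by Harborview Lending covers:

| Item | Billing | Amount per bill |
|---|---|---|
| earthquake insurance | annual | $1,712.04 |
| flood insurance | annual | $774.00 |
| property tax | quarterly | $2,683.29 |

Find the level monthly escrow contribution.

Earthquake insurance: $1,712.04 annually
Flood insurance: $774.00 annually
Property tax: $2,683.29 × 4 = $10,733.16 annually
Total per year = $13,219.20
Monthly = $13,219.20 ÷ 12 = $1,101.60

$1,101.60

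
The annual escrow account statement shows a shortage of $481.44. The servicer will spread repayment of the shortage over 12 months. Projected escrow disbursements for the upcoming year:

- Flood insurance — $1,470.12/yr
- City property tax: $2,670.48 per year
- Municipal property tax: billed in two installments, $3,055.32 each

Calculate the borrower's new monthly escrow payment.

Flood insurance: $1,470.12
City property tax: $2,670.48
Municipal property tax: $3,055.32 × 2 = $6,110.64
Annual escrow total = $10,251.24
Base monthly escrow = $10,251.24 / 12 = $854.27
Shortage spread = $481.44 / 12 = $40.12/mo
New monthly escrow = $854.27 + $40.12 = $894.39

$894.39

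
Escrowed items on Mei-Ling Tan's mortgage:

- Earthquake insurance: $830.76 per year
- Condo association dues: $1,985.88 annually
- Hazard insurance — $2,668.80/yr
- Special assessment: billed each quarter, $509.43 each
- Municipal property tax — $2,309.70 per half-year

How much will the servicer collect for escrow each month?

Earthquake insurance = $830.76
Condo association dues = $1,985.88
Hazard insurance = $2,668.80
Special assessment = $509.43 × 4 = $2,037.72
Municipal property tax = $2,309.70 × 2 = $4,619.40
Combined annual = $12,142.56
Base monthly escrow = $12,142.56 / 12 = $1,011.88

$1,011.88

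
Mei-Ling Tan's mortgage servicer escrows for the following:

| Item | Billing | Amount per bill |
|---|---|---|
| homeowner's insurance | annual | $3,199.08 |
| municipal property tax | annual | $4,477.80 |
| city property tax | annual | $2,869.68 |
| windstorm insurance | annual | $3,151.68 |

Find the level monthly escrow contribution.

Homeowner's insurance — $3,199.08 annually
Municipal property tax — $4,477.80 annually
City property tax — $2,869.68 annually
Windstorm insurance — $3,151.68 annually
Total per year = $13,698.24
Per month = $13,698.24 / 12 = $1,141.52

$1,141.52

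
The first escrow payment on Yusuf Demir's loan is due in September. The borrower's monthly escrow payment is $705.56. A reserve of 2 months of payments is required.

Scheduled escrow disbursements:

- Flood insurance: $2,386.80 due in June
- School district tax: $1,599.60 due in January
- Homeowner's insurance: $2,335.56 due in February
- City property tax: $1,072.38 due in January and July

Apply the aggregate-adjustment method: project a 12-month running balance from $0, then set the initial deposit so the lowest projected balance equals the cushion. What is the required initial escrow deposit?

Cushion = 2 × $705.56 = $1,411.12
Trial balance (start $0, +$705.56 each month, − disbursements):
  Sep: +$705.56 → $705.56
  Oct: +$705.56 → $1,411.12
  Nov: +$705.56 → $2,116.68
  Dec: +$705.56 → $2,822.24
  Jan: +$705.56 − $2,671.98 → $855.82
  Feb: +$705.56 − $2,335.56 → -$774.18
  Mar: +$705.56 → -$68.62
  Apr: +$705.56 → $636.94
  May: +$705.56 → $1,342.50
  Jun: +$705.56 − $2,386.80 → -$338.74
  Jul: +$705.56 − $1,072.38 → -$705.56
  Aug: +$705.56 → $0.00
Lowest trial balance = -$774.18 (Feb)
Initial deposit = cushion − low point = $1,411.12 − (-$774.18) = $2,185.30

$2,185.30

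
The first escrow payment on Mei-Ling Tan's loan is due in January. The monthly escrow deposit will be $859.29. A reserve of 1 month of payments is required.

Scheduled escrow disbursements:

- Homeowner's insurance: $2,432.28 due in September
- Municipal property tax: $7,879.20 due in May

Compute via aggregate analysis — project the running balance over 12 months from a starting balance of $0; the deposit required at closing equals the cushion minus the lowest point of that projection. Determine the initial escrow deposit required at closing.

$4,442.04

Cushion = 1 × $859.29 = $859.29
Trial balance (start $0, +$859.29 each month, − disbursements):
  Jan: +$859.29 → $859.29
  Feb: +$859.29 → $1,718.58
  Mar: +$859.29 → $2,577.87
  Apr: +$859.29 → $3,437.16
  May: +$859.29 − $7,879.20 → -$3,582.75
  Jun: +$859.29 → -$2,723.46
  Jul: +$859.29 → -$1,864.17
  Aug: +$859.29 → -$1,004.88
  Sep: +$859.29 − $2,432.28 → -$2,577.87
  Oct: +$859.29 → -$1,718.58
  Nov: +$859.29 → -$859.29
  Dec: +$859.29 → $0.00
Lowest trial balance = -$3,582.75 (May)
Initial deposit = cushion − low point = $859.29 − (-$3,582.75) = $4,442.04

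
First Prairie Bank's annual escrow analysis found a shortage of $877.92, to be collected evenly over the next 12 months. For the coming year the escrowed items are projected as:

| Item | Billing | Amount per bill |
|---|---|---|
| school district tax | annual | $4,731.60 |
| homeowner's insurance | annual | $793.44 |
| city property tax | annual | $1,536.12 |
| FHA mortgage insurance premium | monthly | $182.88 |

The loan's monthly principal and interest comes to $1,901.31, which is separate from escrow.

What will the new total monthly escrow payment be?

$844.47

School district tax = $4,731.60 annually
Homeowner's insurance = $793.44 annually
City property tax = $1,536.12 annually
FHA mortgage insurance premium = $182.88 × 12 = $2,194.56 annually
Total per year = $9,255.72
Monthly escrow = $9,255.72 ÷ 12 = $771.31
Shortage per month = $877.92 / 12 = $73.16
New monthly escrow = $771.31 + $73.16 = $844.47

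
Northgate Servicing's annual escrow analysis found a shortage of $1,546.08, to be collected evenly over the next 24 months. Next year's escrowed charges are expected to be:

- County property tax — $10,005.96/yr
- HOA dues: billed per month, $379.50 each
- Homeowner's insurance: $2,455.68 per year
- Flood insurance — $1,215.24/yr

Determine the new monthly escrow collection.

County property tax: $10,005.96 per year
HOA dues: $379.50 × 12 = $4,554.00 per year
Homeowner's insurance: $2,455.68 per year
Flood insurance: $1,215.24 per year
Annual escrow total = $18,230.88
Per month = $18,230.88 / 12 = $1,519.24
Shortage spread = $1,546.08 / 24 = $64.42/mo
New monthly escrow = $1,519.24 + $64.42 = $1,583.66

$1,583.66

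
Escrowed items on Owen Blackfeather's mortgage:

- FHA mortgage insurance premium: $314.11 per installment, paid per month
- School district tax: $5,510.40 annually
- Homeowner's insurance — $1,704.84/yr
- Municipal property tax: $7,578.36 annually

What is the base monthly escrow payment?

$1,546.91

FHA mortgage insurance premium — $314.11 × 12 = $3,769.32
School district tax — $5,510.40
Homeowner's insurance — $1,704.84
Municipal property tax — $7,578.36
Total annual escrow = $3,769.32 + $5,510.40 + $1,704.84 + $7,578.36 = $18,562.92
Monthly = $18,562.92 / 12 = $1,546.91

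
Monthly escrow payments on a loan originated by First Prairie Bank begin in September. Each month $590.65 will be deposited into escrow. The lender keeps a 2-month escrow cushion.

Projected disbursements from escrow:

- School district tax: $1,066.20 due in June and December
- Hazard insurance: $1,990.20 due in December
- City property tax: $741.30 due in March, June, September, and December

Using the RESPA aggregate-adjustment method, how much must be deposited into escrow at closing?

$3,357.70

Cushion = 2 × $590.65 = $1,181.30
Trial balance (start $0, +$590.65 each month, − disbursements):
  Sep: +$590.65 − $741.30 → -$150.65
  Oct: +$590.65 → $440.00
  Nov: +$590.65 → $1,030.65
  Dec: +$590.65 − $3,797.70 → -$2,176.40
  Jan: +$590.65 → -$1,585.75
  Feb: +$590.65 → -$995.10
  Mar: +$590.65 − $741.30 → -$1,145.75
  Apr: +$590.65 → -$555.10
  May: +$590.65 → $35.55
  Jun: +$590.65 − $1,807.50 → -$1,181.30
  Jul: +$590.65 → -$590.65
  Aug: +$590.65 → $0.00
Lowest trial balance = -$2,176.40 (Dec)
Initial deposit = cushion − low point = $1,181.30 − (-$2,176.40) = $3,357.70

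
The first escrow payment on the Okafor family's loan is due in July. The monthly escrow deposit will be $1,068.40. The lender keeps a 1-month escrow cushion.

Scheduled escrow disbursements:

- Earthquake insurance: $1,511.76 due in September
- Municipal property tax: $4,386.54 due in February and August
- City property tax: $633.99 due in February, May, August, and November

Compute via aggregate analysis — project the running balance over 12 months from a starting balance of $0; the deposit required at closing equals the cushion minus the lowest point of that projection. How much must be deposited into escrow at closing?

Cushion = 1 × $1,068.40 = $1,068.40
Trial balance (start $0, +$1,068.40 each month, − disbursements):
  Jul: +$1,068.40 → $1,068.40
  Aug: +$1,068.40 − $5,020.53 → -$2,883.73
  Sep: +$1,068.40 − $1,511.76 → -$3,327.09
  Oct: +$1,068.40 → -$2,258.69
  Nov: +$1,068.40 − $633.99 → -$1,824.28
  Dec: +$1,068.40 → -$755.88
  Jan: +$1,068.40 → $312.52
  Feb: +$1,068.40 − $5,020.53 → -$3,639.61
  Mar: +$1,068.40 → -$2,571.21
  Apr: +$1,068.40 → -$1,502.81
  May: +$1,068.40 − $633.99 → -$1,068.40
  Jun: +$1,068.40 → $0.00
Lowest trial balance = -$3,639.61 (Feb)
Initial deposit = cushion − low point = $1,068.40 − (-$3,639.61) = $4,708.01

$4,708.01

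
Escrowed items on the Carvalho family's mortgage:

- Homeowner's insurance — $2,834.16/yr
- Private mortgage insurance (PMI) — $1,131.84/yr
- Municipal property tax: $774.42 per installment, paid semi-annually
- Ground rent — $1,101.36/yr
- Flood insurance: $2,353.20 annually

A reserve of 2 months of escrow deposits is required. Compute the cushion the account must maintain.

Homeowner's insurance = $2,834.16
Private mortgage insurance (PMI) = $1,131.84
Municipal property tax = $774.42 × 2 = $1,548.84
Ground rent = $1,101.36
Flood insurance = $2,353.20
Yearly total = $2,834.16 + $1,131.84 + $1,548.84 + $1,101.36 + $2,353.20 = $8,969.40
Monthly = $8,969.40 / 12 = $747.45
Reserve = 2 × $747.45 = $1,494.90

$1,494.90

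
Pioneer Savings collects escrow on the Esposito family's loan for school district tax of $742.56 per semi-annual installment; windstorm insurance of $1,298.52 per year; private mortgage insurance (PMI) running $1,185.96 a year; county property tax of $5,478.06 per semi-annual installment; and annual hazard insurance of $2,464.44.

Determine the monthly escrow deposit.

$1,449.18

School district tax: $742.56 × 2 = $1,485.12 annually
Windstorm insurance: $1,298.52 annually
Private mortgage insurance (PMI): $1,185.96 annually
County property tax: $5,478.06 × 2 = $10,956.12 annually
Hazard insurance: $2,464.44 annually
Annual escrow total = $1,485.12 + $1,298.52 + $1,185.96 + $10,956.12 + $2,464.44 = $17,390.16
Per month = $17,390.16 / 12 = $1,449.18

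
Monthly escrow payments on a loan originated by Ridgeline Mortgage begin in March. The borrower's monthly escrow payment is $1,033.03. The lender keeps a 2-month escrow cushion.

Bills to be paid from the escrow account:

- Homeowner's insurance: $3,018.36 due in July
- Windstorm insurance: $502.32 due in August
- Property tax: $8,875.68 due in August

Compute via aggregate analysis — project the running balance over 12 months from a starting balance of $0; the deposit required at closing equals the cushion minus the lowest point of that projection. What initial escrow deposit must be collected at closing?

Cushion = 2 × $1,033.03 = $2,066.06
Trial balance (start $0, +$1,033.03 each month, − disbursements):
  Mar: +$1,033.03 → $1,033.03
  Apr: +$1,033.03 → $2,066.06
  May: +$1,033.03 → $3,099.09
  Jun: +$1,033.03 → $4,132.12
  Jul: +$1,033.03 − $3,018.36 → $2,146.79
  Aug: +$1,033.03 − $9,378.00 → -$6,198.18
  Sep: +$1,033.03 → -$5,165.15
  Oct: +$1,033.03 → -$4,132.12
  Nov: +$1,033.03 → -$3,099.09
  Dec: +$1,033.03 → -$2,066.06
  Jan: +$1,033.03 → -$1,033.03
  Feb: +$1,033.03 → $0.00
Lowest trial balance = -$6,198.18 (Aug)
Initial deposit = cushion − low point = $2,066.06 − (-$6,198.18) = $8,264.24

$8,264.24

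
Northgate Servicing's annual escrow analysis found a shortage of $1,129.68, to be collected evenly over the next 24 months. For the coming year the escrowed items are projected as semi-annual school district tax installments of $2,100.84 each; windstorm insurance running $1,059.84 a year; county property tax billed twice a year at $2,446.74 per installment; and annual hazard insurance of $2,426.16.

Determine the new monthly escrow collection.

$1,095.50

School district tax: $2,100.84 × 2 = $4,201.68 per year
Windstorm insurance: $1,059.84 per year
County property tax: $2,446.74 × 2 = $4,893.48 per year
Hazard insurance: $2,426.16 per year
Total per year = $12,581.16
Per month = $12,581.16 ÷ 12 = $1,048.43
Shortage per month = $1,129.68 / 24 = $47.07
New monthly escrow = $1,048.43 + $47.07 = $1,095.50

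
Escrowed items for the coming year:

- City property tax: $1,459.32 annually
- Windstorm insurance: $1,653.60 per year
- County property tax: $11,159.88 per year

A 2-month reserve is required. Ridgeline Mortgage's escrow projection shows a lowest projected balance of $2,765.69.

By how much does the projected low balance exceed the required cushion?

City property tax: $1,459.32 per year
Windstorm insurance: $1,653.60 per year
County property tax: $11,159.88 per year
Combined annual = $1,459.32 + $1,653.60 + $11,159.88 = $14,272.80
Monthly = $14,272.80 ÷ 12 = $1,189.40
Required cushion = 2 × $1,189.40 = $2,378.80
Excess over cushion: $2,765.69 − $2,378.80 = $386.89

$386.89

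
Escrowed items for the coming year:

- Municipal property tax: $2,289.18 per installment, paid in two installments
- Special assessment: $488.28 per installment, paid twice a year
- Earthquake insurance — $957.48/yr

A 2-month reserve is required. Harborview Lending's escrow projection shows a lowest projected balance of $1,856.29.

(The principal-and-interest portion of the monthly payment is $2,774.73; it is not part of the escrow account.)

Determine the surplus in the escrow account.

$770.89

Municipal property tax: $2,289.18 × 2 = $4,578.36 annually
Special assessment: $488.28 × 2 = $976.56 annually
Earthquake insurance: $957.48 annually
Yearly total = $6,512.40
Monthly escrow = $6,512.40 / 12 = $542.70
Required reserve = 2 × $542.70 = $1,085.40
Excess over cushion: $1,856.29 − $1,085.40 = $770.89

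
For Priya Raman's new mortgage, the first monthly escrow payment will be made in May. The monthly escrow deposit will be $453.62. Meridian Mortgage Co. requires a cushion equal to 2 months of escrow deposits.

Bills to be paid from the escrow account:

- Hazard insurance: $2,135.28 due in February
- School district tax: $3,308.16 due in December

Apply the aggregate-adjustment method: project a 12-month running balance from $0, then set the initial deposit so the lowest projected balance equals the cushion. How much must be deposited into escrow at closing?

$1,814.48

Cushion = 2 × $453.62 = $907.24
Trial balance (start $0, +$453.62 each month, − disbursements):
  May: +$453.62 → $453.62
  Jun: +$453.62 → $907.24
  Jul: +$453.62 → $1,360.86
  Aug: +$453.62 → $1,814.48
  Sep: +$453.62 → $2,268.10
  Oct: +$453.62 → $2,721.72
  Nov: +$453.62 → $3,175.34
  Dec: +$453.62 − $3,308.16 → $320.80
  Jan: +$453.62 → $774.42
  Feb: +$453.62 − $2,135.28 → -$907.24
  Mar: +$453.62 → -$453.62
  Apr: +$453.62 → $0.00
Lowest trial balance = -$907.24 (Feb)
Initial deposit = cushion − low point = $907.24 − (-$907.24) = $1,814.48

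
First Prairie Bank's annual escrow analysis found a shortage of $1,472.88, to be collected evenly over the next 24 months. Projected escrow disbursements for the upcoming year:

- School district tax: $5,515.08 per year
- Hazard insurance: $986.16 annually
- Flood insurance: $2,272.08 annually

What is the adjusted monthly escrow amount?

$792.48

School district tax: $5,515.08 per year
Hazard insurance: $986.16 per year
Flood insurance: $2,272.08 per year
Total annual escrow = $8,773.32
Per month = $8,773.32 ÷ 12 = $731.11
Shortage spread = $1,472.88 ÷ 24 = $61.37/mo
New monthly escrow = $731.11 + $61.37 = $792.48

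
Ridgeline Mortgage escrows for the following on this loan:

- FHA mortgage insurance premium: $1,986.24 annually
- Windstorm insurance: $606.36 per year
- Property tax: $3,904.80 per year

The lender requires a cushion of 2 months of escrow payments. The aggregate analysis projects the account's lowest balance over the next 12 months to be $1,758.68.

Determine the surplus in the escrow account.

FHA mortgage insurance premium — $1,986.24/yr
Windstorm insurance — $606.36/yr
Property tax — $3,904.80/yr
Total per year = $6,497.40
Monthly escrow = $6,497.40 / 12 = $541.45
Required reserve = 2 × $541.45 = $1,082.90
Excess over cushion: $1,758.68 − $1,082.90 = $675.78

$675.78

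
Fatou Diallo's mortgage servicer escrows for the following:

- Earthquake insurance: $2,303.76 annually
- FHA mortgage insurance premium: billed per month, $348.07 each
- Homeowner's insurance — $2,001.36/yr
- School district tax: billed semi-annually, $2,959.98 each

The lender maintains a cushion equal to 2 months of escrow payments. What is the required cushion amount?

$2,400.32

Earthquake insurance: $2,303.76/yr
FHA mortgage insurance premium: $348.07 × 12 = $4,176.84/yr
Homeowner's insurance: $2,001.36/yr
School district tax: $2,959.98 × 2 = $5,919.96/yr
Annual escrow total = $2,303.76 + $4,176.84 + $2,001.36 + $5,919.96 = $14,401.92
Per month = $14,401.92 ÷ 12 = $1,200.16
Reserve = 2 × $1,200.16 = $2,400.32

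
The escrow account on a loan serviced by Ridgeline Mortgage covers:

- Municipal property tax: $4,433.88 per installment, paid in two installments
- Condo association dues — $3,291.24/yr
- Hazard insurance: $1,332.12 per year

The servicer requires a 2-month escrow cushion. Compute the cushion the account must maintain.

$2,248.52

Municipal property tax: $4,433.88 × 2 = $8,867.76 annually
Condo association dues: $3,291.24 annually
Hazard insurance: $1,332.12 annually
Total annual escrow = $8,867.76 + $3,291.24 + $1,332.12 = $13,491.12
Monthly escrow = $13,491.12 / 12 = $1,124.26
Required cushion = 2 × $1,124.26 = $2,248.52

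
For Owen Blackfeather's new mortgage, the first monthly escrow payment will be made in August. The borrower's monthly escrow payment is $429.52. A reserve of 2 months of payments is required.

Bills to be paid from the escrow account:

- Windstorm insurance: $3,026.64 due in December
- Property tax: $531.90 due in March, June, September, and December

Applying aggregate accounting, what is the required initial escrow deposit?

Cushion = 2 × $429.52 = $859.04
Trial balance (start $0, +$429.52 each month, − disbursements):
  Aug: +$429.52 → $429.52
  Sep: +$429.52 − $531.90 → $327.14
  Oct: +$429.52 → $756.66
  Nov: +$429.52 → $1,186.18
  Dec: +$429.52 − $3,558.54 → -$1,942.84
  Jan: +$429.52 → -$1,513.32
  Feb: +$429.52 → -$1,083.80
  Mar: +$429.52 − $531.90 → -$1,186.18
  Apr: +$429.52 → -$756.66
  May: +$429.52 → -$327.14
  Jun: +$429.52 − $531.90 → -$429.52
  Jul: +$429.52 → $0.00
Lowest trial balance = -$1,942.84 (Dec)
Initial deposit = cushion − low point = $859.04 − (-$1,942.84) = $2,801.88

$2,801.88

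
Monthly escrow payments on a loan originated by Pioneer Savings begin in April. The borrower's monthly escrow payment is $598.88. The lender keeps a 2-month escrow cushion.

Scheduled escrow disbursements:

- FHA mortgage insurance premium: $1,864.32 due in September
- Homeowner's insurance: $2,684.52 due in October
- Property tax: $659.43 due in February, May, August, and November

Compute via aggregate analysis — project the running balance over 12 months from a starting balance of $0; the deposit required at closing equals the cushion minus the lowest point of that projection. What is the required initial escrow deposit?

$2,933.85

Cushion = 2 × $598.88 = $1,197.76
Trial balance (start $0, +$598.88 each month, − disbursements):
  Apr: +$598.88 → $598.88
  May: +$598.88 − $659.43 → $538.33
  Jun: +$598.88 → $1,137.21
  Jul: +$598.88 → $1,736.09
  Aug: +$598.88 − $659.43 → $1,675.54
  Sep: +$598.88 − $1,864.32 → $410.10
  Oct: +$598.88 − $2,684.52 → -$1,675.54
  Nov: +$598.88 − $659.43 → -$1,736.09
  Dec: +$598.88 → -$1,137.21
  Jan: +$598.88 → -$538.33
  Feb: +$598.88 − $659.43 → -$598.88
  Mar: +$598.88 → $0.00
Lowest trial balance = -$1,736.09 (Nov)
Initial deposit = cushion − low point = $1,197.76 − (-$1,736.09) = $2,933.85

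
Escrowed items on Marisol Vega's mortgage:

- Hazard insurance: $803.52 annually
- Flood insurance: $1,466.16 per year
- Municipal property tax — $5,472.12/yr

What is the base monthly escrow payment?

$645.15

Hazard insurance = $803.52 per year
Flood insurance = $1,466.16 per year
Municipal property tax = $5,472.12 per year
Combined annual = $7,741.80
Base monthly escrow = $7,741.80 / 12 = $645.15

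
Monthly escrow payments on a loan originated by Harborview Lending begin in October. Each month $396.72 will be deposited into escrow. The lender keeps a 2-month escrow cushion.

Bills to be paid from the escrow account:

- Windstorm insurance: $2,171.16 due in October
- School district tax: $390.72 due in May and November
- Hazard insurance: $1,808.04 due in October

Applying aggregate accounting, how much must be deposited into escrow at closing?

Cushion = 2 × $396.72 = $793.44
Trial balance (start $0, +$396.72 each month, − disbursements):
  Oct: +$396.72 − $3,979.20 → -$3,582.48
  Nov: +$396.72 − $390.72 → -$3,576.48
  Dec: +$396.72 → -$3,179.76
  Jan: +$396.72 → -$2,783.04
  Feb: +$396.72 → -$2,386.32
  Mar: +$396.72 → -$1,989.60
  Apr: +$396.72 → -$1,592.88
  May: +$396.72 − $390.72 → -$1,586.88
  Jun: +$396.72 → -$1,190.16
  Jul: +$396.72 → -$793.44
  Aug: +$396.72 → -$396.72
  Sep: +$396.72 → $0.00
Lowest trial balance = -$3,582.48 (Oct)
Initial deposit = cushion − low point = $793.44 − (-$3,582.48) = $4,375.92

$4,375.92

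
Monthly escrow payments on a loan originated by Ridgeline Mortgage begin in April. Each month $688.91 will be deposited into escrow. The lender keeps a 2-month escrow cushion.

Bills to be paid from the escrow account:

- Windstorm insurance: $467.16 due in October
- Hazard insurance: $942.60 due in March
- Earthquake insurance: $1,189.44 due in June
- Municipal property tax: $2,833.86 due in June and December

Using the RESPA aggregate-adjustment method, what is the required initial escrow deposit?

$3,334.39

Cushion = 2 × $688.91 = $1,377.82
Trial balance (start $0, +$688.91 each month, − disbursements):
  Apr: +$688.91 → $688.91
  May: +$688.91 → $1,377.82
  Jun: +$688.91 − $4,023.30 → -$1,956.57
  Jul: +$688.91 → -$1,267.66
  Aug: +$688.91 → -$578.75
  Sep: +$688.91 → $110.16
  Oct: +$688.91 − $467.16 → $331.91
  Nov: +$688.91 → $1,020.82
  Dec: +$688.91 − $2,833.86 → -$1,124.13
  Jan: +$688.91 → -$435.22
  Feb: +$688.91 → $253.69
  Mar: +$688.91 − $942.60 → $0.00
Lowest trial balance = -$1,956.57 (Jun)
Initial deposit = cushion − low point = $1,377.82 − (-$1,956.57) = $3,334.39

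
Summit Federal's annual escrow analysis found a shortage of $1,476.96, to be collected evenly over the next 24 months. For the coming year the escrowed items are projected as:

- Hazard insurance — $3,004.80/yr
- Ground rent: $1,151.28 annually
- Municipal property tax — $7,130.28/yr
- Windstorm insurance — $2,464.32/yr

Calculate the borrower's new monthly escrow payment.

Hazard insurance — $3,004.80/yr
Ground rent — $1,151.28/yr
Municipal property tax — $7,130.28/yr
Windstorm insurance — $2,464.32/yr
Total annual escrow = $13,750.68
Monthly escrow = $13,750.68 ÷ 12 = $1,145.89
Shortage spread = $1,476.96 ÷ 24 = $61.54/mo
New monthly escrow = $1,145.89 + $61.54 = $1,207.43

$1,207.43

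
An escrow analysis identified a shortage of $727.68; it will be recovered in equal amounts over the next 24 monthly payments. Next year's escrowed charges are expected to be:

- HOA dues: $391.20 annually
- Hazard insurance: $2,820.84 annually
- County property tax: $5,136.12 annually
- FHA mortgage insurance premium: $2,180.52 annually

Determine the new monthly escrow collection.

HOA dues — $391.20/yr
Hazard insurance — $2,820.84/yr
County property tax — $5,136.12/yr
FHA mortgage insurance premium — $2,180.52/yr
Total annual escrow = $391.20 + $2,820.84 + $5,136.12 + $2,180.52 = $10,528.68
Monthly escrow = $10,528.68 / 12 = $877.39
Shortage per month = $727.68 / 24 = $30.32
New monthly escrow = $877.39 + $30.32 = $907.71

$907.71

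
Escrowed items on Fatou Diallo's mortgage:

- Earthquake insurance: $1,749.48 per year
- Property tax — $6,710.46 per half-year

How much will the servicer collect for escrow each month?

Earthquake insurance: $1,749.48
Property tax: $6,710.46 × 2 = $13,420.92
Combined annual = $1,749.48 + $13,420.92 = $15,170.40
Monthly escrow = $15,170.40 / 12 = $1,264.20

$1,264.20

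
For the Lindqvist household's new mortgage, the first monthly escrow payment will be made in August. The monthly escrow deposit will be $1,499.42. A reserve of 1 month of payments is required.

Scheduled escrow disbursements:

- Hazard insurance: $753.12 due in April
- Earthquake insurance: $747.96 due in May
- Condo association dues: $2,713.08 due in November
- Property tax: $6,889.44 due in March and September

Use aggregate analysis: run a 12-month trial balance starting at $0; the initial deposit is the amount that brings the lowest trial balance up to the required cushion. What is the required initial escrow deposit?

Cushion = 1 × $1,499.42 = $1,499.42
Trial balance (start $0, +$1,499.42 each month, − disbursements):
  Aug: +$1,499.42 → $1,499.42
  Sep: +$1,499.42 − $6,889.44 → -$3,890.60
  Oct: +$1,499.42 → -$2,391.18
  Nov: +$1,499.42 − $2,713.08 → -$3,604.84
  Dec: +$1,499.42 → -$2,105.42
  Jan: +$1,499.42 → -$606.00
  Feb: +$1,499.42 → $893.42
  Mar: +$1,499.42 − $6,889.44 → -$4,496.60
  Apr: +$1,499.42 − $753.12 → -$3,750.30
  May: +$1,499.42 − $747.96 → -$2,998.84
  Jun: +$1,499.42 → -$1,499.42
  Jul: +$1,499.42 → $0.00
Lowest trial balance = -$4,496.60 (Mar)
Initial deposit = cushion − low point = $1,499.42 − (-$4,496.60) = $5,996.02

$5,996.02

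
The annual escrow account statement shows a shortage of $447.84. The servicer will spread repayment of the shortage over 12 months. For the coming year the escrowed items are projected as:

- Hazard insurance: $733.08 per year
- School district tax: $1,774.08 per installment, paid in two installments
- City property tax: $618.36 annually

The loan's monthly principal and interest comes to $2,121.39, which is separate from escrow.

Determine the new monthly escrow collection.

$445.62

Hazard insurance — $733.08 annually
School district tax — $1,774.08 × 2 = $3,548.16 annually
City property tax — $618.36 annually
Annual escrow total = $733.08 + $3,548.16 + $618.36 = $4,899.60
Per month = $4,899.60 ÷ 12 = $408.30
Monthly shortage recovery: $447.84 ÷ 12 = $37.32
Adjusted monthly = $408.30 + $37.32 = $445.62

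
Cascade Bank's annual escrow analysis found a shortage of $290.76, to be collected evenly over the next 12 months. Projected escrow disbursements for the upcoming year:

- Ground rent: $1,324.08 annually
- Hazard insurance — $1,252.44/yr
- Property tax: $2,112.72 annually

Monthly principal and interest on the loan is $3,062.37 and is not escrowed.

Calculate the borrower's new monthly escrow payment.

Ground rent = $1,324.08
Hazard insurance = $1,252.44
Property tax = $2,112.72
Combined annual = $1,324.08 + $1,252.44 + $2,112.72 = $4,689.24
Monthly escrow = $4,689.24 ÷ 12 = $390.77
Monthly shortage recovery: $290.76 / 12 = $24.23
Adjusted monthly = $390.77 + $24.23 = $415.00

$415.00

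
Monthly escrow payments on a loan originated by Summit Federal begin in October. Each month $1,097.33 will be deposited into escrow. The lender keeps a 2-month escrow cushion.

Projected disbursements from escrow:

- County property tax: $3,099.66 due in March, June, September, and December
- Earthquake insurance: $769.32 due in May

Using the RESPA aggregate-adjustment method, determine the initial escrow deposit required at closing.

Cushion = 2 × $1,097.33 = $2,194.66
Trial balance (start $0, +$1,097.33 each month, − disbursements):
  Oct: +$1,097.33 → $1,097.33
  Nov: +$1,097.33 → $2,194.66
  Dec: +$1,097.33 − $3,099.66 → $192.33
  Jan: +$1,097.33 → $1,289.66
  Feb: +$1,097.33 → $2,386.99
  Mar: +$1,097.33 − $3,099.66 → $384.66
  Apr: +$1,097.33 → $1,481.99
  May: +$1,097.33 − $769.32 → $1,810.00
  Jun: +$1,097.33 − $3,099.66 → -$192.33
  Jul: +$1,097.33 → $905.00
  Aug: +$1,097.33 → $2,002.33
  Sep: +$1,097.33 − $3,099.66 → $0.00
Lowest trial balance = -$192.33 (Jun)
Initial deposit = cushion − low point = $2,194.66 − (-$192.33) = $2,386.99

$2,386.99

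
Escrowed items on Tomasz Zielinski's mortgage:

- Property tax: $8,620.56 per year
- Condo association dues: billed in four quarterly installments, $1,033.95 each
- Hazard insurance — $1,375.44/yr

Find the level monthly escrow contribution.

$1,177.65

Property tax: $8,620.56
Condo association dues: $1,033.95 × 4 = $4,135.80
Hazard insurance: $1,375.44
Total per year = $8,620.56 + $4,135.80 + $1,375.44 = $14,131.80
Per month = $14,131.80 / 12 = $1,177.65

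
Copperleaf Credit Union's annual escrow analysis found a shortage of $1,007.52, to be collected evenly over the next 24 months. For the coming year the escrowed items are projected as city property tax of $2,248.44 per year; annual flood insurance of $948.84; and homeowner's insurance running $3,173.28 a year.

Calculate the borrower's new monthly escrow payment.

$572.86

City property tax: $2,248.44 annually
Flood insurance: $948.84 annually
Homeowner's insurance: $3,173.28 annually
Total annual escrow = $6,370.56
Per month = $6,370.56 ÷ 12 = $530.88
Shortage spread = $1,007.52 ÷ 24 = $41.98/mo
Adjusted monthly = $530.88 + $41.98 = $572.86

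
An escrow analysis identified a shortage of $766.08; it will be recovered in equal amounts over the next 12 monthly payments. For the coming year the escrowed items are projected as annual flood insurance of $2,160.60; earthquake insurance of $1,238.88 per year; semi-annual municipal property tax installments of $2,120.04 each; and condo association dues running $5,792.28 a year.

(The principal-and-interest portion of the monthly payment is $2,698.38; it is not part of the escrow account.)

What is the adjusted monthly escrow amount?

$1,183.16

Flood insurance = $2,160.60 annually
Earthquake insurance = $1,238.88 annually
Municipal property tax = $2,120.04 × 2 = $4,240.08 annually
Condo association dues = $5,792.28 annually
Total annual escrow = $13,431.84
Per month = $13,431.84 ÷ 12 = $1,119.32
Shortage spread = $766.08 ÷ 12 = $63.84/mo
New monthly escrow = $1,119.32 + $63.84 = $1,183.16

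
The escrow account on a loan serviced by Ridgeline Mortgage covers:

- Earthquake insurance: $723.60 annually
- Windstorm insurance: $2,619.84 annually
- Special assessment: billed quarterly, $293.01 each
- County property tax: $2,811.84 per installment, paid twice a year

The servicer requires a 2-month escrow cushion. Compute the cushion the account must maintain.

$1,689.86

Earthquake insurance = $723.60 annually
Windstorm insurance = $2,619.84 annually
Special assessment = $293.01 × 4 = $1,172.04 annually
County property tax = $2,811.84 × 2 = $5,623.68 annually
Total annual escrow = $723.60 + $2,619.84 + $1,172.04 + $5,623.68 = $10,139.16
Base monthly escrow = $10,139.16 / 12 = $844.93
Reserve = 2 × $844.93 = $1,689.86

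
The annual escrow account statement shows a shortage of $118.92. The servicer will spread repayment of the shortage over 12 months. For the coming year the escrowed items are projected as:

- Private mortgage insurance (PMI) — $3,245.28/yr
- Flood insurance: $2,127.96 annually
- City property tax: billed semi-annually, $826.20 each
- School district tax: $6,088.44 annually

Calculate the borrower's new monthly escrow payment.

Private mortgage insurance (PMI) — $3,245.28 annually
Flood insurance — $2,127.96 annually
City property tax — $826.20 × 2 = $1,652.40 annually
School district tax — $6,088.44 annually
Combined annual = $3,245.28 + $2,127.96 + $1,652.40 + $6,088.44 = $13,114.08
Per month = $13,114.08 ÷ 12 = $1,092.84
Shortage per month = $118.92 ÷ 12 = $9.91
New monthly escrow = $1,092.84 + $9.91 = $1,102.75

$1,102.75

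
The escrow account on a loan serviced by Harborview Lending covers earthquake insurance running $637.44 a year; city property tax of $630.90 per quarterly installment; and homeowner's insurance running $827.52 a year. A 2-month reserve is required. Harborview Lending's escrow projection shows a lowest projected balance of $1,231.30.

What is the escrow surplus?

$566.54

Earthquake insurance = $637.44 annually
City property tax = $630.90 × 4 = $2,523.60 annually
Homeowner's insurance = $827.52 annually
Combined annual = $637.44 + $2,523.60 + $827.52 = $3,988.56
Monthly = $3,988.56 ÷ 12 = $332.38
Required reserve = 2 × $332.38 = $664.76
Excess over cushion: $1,231.30 − $664.76 = $566.54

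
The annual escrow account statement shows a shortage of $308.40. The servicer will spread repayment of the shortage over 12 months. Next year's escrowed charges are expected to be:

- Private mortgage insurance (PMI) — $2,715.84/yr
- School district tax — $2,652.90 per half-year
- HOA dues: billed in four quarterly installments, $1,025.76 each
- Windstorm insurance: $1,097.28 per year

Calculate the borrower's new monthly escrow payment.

$1,127.53

Private mortgage insurance (PMI) — $2,715.84 per year
School district tax — $2,652.90 × 2 = $5,305.80 per year
HOA dues — $1,025.76 × 4 = $4,103.04 per year
Windstorm insurance — $1,097.28 per year
Annual escrow total = $2,715.84 + $5,305.80 + $4,103.04 + $1,097.28 = $13,221.96
Base monthly escrow = $13,221.96 / 12 = $1,101.83
Shortage per month = $308.40 / 12 = $25.70
Adjusted monthly = $1,101.83 + $25.70 = $1,127.53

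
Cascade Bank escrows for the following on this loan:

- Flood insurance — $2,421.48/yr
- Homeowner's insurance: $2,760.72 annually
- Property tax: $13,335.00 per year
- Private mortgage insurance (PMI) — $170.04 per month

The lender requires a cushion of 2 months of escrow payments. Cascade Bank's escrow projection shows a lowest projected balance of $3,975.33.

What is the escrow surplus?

$549.05

Flood insurance: $2,421.48 annually
Homeowner's insurance: $2,760.72 annually
Property tax: $13,335.00 annually
Private mortgage insurance (PMI): $170.04 × 12 = $2,040.48 annually
Yearly total = $2,421.48 + $2,760.72 + $13,335.00 + $2,040.48 = $20,557.68
Monthly escrow = $20,557.68 / 12 = $1,713.14
Cushion = 2 × $1,713.14 = $3,426.28
Excess over cushion: $3,975.33 − $3,426.28 = $549.05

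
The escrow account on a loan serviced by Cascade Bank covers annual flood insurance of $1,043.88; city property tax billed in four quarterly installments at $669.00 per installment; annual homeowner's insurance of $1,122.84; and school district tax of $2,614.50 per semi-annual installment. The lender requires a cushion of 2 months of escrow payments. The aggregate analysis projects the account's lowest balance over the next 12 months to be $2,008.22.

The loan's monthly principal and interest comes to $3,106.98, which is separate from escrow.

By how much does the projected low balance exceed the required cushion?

Flood insurance = $1,043.88 per year
City property tax = $669.00 × 4 = $2,676.00 per year
Homeowner's insurance = $1,122.84 per year
School district tax = $2,614.50 × 2 = $5,229.00 per year
Total annual escrow = $1,043.88 + $2,676.00 + $1,122.84 + $5,229.00 = $10,071.72
Monthly = $10,071.72 ÷ 12 = $839.31
Required cushion = 2 × $839.31 = $1,678.62
Surplus = $2,008.22 − $1,678.62 = $329.60

$329.60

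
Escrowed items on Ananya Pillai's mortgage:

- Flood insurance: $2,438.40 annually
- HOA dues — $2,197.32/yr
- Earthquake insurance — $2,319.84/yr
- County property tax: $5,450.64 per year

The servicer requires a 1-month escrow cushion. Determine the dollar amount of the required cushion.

$1,033.85

Flood insurance = $2,438.40/yr
HOA dues = $2,197.32/yr
Earthquake insurance = $2,319.84/yr
County property tax = $5,450.64/yr
Annual escrow total = $2,438.40 + $2,197.32 + $2,319.84 + $5,450.64 = $12,406.20
Per month = $12,406.20 / 12 = $1,033.85
Required cushion = 1 × $1,033.85 = $1,033.85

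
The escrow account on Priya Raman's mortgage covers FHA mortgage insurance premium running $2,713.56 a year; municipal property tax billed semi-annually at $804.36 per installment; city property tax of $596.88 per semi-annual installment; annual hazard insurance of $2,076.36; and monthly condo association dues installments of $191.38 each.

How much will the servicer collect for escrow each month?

$824.08

FHA mortgage insurance premium — $2,713.56
Municipal property tax — $804.36 × 2 = $1,608.72
City property tax — $596.88 × 2 = $1,193.76
Hazard insurance — $2,076.36
Condo association dues — $191.38 × 12 = $2,296.56
Total per year = $2,713.56 + $1,608.72 + $1,193.76 + $2,076.36 + $2,296.56 = $9,888.96
Per month = $9,888.96 / 12 = $824.08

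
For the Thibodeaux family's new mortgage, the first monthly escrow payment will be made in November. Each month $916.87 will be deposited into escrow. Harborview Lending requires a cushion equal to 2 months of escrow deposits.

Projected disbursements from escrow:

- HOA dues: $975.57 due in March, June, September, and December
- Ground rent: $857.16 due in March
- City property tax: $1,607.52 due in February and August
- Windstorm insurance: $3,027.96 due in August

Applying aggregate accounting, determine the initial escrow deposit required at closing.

Cushion = 2 × $916.87 = $1,833.74
Trial balance (start $0, +$916.87 each month, − disbursements):
  Nov: +$916.87 → $916.87
  Dec: +$916.87 − $975.57 → $858.17
  Jan: +$916.87 → $1,775.04
  Feb: +$916.87 − $1,607.52 → $1,084.39
  Mar: +$916.87 − $1,832.73 → $168.53
  Apr: +$916.87 → $1,085.40
  May: +$916.87 → $2,002.27
  Jun: +$916.87 − $975.57 → $1,943.57
  Jul: +$916.87 → $2,860.44
  Aug: +$916.87 − $4,635.48 → -$858.17
  Sep: +$916.87 − $975.57 → -$916.87
  Oct: +$916.87 → $0.00
Lowest trial balance = -$916.87 (Sep)
Initial deposit = cushion − low point = $1,833.74 − (-$916.87) = $2,750.61

$2,750.61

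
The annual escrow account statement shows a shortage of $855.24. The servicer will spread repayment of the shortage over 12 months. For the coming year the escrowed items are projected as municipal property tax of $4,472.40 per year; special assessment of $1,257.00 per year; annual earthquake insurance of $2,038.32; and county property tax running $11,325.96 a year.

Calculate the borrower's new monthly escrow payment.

$1,662.41

Municipal property tax: $4,472.40 annually
Special assessment: $1,257.00 annually
Earthquake insurance: $2,038.32 annually
County property tax: $11,325.96 annually
Total per year = $4,472.40 + $1,257.00 + $2,038.32 + $11,325.96 = $19,093.68
Monthly = $19,093.68 / 12 = $1,591.14
Shortage per month = $855.24 ÷ 12 = $71.27
New monthly escrow = $1,591.14 + $71.27 = $1,662.41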